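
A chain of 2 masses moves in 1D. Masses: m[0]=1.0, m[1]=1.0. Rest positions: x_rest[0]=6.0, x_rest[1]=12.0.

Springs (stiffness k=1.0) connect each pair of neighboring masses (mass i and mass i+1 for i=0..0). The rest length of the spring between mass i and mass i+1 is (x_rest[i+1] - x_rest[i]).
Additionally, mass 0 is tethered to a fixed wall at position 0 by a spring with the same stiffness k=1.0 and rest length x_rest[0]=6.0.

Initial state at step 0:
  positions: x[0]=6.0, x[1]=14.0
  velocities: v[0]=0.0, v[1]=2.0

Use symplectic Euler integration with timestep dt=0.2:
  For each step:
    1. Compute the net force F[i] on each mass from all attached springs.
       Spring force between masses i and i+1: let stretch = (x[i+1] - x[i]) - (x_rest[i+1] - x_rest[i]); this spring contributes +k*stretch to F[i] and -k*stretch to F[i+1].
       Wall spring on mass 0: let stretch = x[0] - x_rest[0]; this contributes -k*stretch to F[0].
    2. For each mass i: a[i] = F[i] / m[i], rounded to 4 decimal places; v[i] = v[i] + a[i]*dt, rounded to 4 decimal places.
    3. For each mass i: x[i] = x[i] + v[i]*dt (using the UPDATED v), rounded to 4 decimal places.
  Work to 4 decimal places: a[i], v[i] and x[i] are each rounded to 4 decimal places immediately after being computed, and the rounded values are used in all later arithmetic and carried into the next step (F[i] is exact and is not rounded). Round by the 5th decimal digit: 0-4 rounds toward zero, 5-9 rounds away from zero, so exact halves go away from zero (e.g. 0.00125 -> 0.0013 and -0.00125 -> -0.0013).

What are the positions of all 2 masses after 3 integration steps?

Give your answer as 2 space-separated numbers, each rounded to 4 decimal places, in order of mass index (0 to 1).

Answer: 6.4951 14.6886

Derivation:
Step 0: x=[6.0000 14.0000] v=[0.0000 2.0000]
Step 1: x=[6.0800 14.3200] v=[0.4000 1.6000]
Step 2: x=[6.2464 14.5504] v=[0.8320 1.1520]
Step 3: x=[6.4951 14.6886] v=[1.2435 0.6912]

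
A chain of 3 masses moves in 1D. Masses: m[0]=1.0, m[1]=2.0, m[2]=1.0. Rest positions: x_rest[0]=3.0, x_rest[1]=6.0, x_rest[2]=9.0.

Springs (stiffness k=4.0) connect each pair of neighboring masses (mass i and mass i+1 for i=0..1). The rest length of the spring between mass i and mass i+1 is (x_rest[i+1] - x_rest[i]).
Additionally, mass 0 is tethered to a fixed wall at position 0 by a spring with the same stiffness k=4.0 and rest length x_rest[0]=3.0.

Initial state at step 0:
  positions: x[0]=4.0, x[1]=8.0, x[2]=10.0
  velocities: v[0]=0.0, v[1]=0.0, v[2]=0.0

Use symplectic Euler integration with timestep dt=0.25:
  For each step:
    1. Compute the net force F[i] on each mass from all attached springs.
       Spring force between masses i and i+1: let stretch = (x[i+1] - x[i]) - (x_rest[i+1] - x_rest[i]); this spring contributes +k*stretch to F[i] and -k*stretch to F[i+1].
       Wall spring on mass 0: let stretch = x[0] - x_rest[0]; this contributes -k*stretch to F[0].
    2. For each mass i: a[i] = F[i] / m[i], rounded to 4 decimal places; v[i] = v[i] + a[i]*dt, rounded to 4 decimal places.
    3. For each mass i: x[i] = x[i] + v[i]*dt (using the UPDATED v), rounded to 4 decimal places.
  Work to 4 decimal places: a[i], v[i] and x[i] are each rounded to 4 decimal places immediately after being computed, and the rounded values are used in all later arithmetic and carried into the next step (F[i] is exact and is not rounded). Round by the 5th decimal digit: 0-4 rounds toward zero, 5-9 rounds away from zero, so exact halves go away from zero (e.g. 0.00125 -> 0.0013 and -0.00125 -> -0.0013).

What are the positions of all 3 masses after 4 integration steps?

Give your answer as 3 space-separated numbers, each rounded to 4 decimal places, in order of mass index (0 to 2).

Answer: 3.4063 6.6035 10.9825

Derivation:
Step 0: x=[4.0000 8.0000 10.0000] v=[0.0000 0.0000 0.0000]
Step 1: x=[4.0000 7.7500 10.2500] v=[0.0000 -1.0000 1.0000]
Step 2: x=[3.9375 7.3438 10.6250] v=[-0.2500 -1.6250 1.5000]
Step 3: x=[3.7422 6.9219 10.9297] v=[-0.7812 -1.6876 1.2188]
Step 4: x=[3.4063 6.6035 10.9825] v=[-1.3437 -1.2736 0.2110]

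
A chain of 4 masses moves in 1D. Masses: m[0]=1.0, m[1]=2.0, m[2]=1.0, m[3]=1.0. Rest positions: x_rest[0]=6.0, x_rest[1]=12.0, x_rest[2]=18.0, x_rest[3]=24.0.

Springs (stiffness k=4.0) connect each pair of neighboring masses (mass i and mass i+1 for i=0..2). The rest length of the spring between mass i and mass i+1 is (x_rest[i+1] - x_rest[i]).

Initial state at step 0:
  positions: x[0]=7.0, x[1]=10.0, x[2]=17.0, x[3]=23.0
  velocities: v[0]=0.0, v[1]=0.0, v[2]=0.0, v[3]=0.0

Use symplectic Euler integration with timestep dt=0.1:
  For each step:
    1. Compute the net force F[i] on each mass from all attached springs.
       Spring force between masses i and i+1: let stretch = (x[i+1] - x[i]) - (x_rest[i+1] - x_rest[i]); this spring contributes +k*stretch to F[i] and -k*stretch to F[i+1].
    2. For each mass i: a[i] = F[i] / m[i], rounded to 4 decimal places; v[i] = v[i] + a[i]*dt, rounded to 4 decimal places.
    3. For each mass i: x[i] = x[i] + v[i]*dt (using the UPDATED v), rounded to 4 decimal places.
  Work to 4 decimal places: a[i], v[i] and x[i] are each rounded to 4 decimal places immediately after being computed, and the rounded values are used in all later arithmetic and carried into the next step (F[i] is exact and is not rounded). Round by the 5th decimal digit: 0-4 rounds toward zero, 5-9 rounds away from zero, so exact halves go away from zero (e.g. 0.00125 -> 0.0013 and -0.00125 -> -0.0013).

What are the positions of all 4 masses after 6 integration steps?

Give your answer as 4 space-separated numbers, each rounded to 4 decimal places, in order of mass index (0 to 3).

Step 0: x=[7.0000 10.0000 17.0000 23.0000] v=[0.0000 0.0000 0.0000 0.0000]
Step 1: x=[6.8800 10.0800 16.9600 23.0000] v=[-1.2000 0.8000 -0.4000 0.0000]
Step 2: x=[6.6480 10.2336 16.8864 22.9984] v=[-2.3200 1.5360 -0.7360 -0.0160]
Step 3: x=[6.3194 10.4485 16.7912 22.9923] v=[-3.2858 2.1494 -0.9523 -0.0608]
Step 4: x=[5.9160 10.7077 16.6903 22.9782] v=[-4.0342 2.5921 -1.0089 -0.1412]
Step 5: x=[5.4643 10.9907 16.6016 22.9526] v=[-4.5175 2.8303 -0.8868 -0.2564]
Step 6: x=[4.9936 11.2754 16.5425 22.9129] v=[-4.7069 2.8472 -0.5908 -0.3968]

Answer: 4.9936 11.2754 16.5425 22.9129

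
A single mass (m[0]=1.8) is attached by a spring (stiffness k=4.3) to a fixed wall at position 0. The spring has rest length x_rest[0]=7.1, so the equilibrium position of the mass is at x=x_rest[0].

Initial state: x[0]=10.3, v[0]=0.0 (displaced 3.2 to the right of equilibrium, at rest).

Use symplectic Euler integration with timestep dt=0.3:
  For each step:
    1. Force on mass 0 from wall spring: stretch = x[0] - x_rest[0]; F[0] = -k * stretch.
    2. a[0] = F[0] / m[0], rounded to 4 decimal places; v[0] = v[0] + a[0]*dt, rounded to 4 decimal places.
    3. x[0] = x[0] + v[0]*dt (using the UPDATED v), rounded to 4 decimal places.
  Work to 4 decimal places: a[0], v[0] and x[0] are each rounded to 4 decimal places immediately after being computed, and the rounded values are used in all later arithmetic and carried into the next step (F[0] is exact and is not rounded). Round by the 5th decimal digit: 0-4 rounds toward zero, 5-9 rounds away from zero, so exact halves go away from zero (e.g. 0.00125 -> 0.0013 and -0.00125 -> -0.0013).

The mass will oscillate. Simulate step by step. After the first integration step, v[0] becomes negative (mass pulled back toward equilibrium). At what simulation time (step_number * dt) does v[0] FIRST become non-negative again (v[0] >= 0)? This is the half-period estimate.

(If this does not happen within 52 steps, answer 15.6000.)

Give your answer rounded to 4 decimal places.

Step 0: x=[10.3000] v=[0.0000]
Step 1: x=[9.6120] v=[-2.2933]
Step 2: x=[8.3839] v=[-4.0936]
Step 3: x=[6.8798] v=[-5.0137]
Step 4: x=[5.4230] v=[-4.8559]
Step 5: x=[4.3268] v=[-3.6540]
Step 6: x=[3.8269] v=[-1.6665]
Step 7: x=[4.0307] v=[0.6792]
First v>=0 after going negative at step 7, time=2.1000

Answer: 2.1000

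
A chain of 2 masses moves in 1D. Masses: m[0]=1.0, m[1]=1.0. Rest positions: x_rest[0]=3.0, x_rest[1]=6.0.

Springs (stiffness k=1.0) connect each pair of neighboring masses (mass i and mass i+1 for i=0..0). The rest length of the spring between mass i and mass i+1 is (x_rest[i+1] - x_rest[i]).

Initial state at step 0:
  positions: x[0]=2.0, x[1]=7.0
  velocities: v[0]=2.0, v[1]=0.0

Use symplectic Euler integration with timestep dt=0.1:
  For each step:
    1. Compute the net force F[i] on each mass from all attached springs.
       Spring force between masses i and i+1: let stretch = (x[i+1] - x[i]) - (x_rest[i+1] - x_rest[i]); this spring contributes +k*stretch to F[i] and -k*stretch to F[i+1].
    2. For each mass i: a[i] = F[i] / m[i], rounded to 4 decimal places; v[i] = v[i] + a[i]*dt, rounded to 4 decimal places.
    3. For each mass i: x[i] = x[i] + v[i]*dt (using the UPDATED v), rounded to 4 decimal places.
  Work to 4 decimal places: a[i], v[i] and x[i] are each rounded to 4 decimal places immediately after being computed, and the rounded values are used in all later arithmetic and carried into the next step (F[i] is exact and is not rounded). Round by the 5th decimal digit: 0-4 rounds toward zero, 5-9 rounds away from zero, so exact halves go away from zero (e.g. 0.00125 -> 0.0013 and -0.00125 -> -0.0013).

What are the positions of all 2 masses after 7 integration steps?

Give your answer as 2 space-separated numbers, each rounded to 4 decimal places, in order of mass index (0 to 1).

Step 0: x=[2.0000 7.0000] v=[2.0000 0.0000]
Step 1: x=[2.2200 6.9800] v=[2.2000 -0.2000]
Step 2: x=[2.4576 6.9424] v=[2.3760 -0.3760]
Step 3: x=[2.7101 6.8900] v=[2.5245 -0.5245]
Step 4: x=[2.9744 6.8258] v=[2.6425 -0.6425]
Step 5: x=[3.2472 6.7530] v=[2.7276 -0.7276]
Step 6: x=[3.5250 6.6752] v=[2.7782 -0.7782]
Step 7: x=[3.8043 6.5959] v=[2.7932 -0.7932]

Answer: 3.8043 6.5959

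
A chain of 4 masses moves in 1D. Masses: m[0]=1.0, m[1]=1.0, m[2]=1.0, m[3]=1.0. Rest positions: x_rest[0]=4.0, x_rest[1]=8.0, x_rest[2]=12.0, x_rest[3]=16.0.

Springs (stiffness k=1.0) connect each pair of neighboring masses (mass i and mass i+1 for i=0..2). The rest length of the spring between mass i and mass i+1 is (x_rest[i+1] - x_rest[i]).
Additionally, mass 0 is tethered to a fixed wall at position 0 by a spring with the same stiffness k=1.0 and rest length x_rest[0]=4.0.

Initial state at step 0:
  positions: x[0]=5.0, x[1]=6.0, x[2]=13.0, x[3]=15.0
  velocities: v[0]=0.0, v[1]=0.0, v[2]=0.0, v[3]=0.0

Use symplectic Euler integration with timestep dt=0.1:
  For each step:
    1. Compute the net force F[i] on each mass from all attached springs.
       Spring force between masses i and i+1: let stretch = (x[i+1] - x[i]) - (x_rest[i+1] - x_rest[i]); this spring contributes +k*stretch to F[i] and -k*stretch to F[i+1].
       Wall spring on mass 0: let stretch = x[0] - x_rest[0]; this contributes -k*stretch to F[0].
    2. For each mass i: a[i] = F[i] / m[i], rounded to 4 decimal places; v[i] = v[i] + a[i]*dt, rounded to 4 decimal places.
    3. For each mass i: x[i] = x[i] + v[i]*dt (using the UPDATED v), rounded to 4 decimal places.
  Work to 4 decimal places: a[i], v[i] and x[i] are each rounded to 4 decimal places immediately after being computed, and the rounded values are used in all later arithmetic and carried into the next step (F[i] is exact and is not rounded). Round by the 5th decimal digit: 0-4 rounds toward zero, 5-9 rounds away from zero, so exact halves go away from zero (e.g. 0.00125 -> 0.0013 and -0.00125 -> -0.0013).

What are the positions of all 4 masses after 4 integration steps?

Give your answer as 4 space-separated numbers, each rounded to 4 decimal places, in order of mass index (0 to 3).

Answer: 4.6207 6.5690 12.5265 15.1897

Derivation:
Step 0: x=[5.0000 6.0000 13.0000 15.0000] v=[0.0000 0.0000 0.0000 0.0000]
Step 1: x=[4.9600 6.0600 12.9500 15.0200] v=[-0.4000 0.6000 -0.5000 0.2000]
Step 2: x=[4.8814 6.1779 12.8518 15.0593] v=[-0.7860 1.1790 -0.9820 0.3930]
Step 3: x=[4.7670 6.3496 12.7089 15.1165] v=[-1.1445 1.7167 -1.4286 0.5723]
Step 4: x=[4.6207 6.5690 12.5265 15.1897] v=[-1.4629 2.1944 -1.8238 0.7315]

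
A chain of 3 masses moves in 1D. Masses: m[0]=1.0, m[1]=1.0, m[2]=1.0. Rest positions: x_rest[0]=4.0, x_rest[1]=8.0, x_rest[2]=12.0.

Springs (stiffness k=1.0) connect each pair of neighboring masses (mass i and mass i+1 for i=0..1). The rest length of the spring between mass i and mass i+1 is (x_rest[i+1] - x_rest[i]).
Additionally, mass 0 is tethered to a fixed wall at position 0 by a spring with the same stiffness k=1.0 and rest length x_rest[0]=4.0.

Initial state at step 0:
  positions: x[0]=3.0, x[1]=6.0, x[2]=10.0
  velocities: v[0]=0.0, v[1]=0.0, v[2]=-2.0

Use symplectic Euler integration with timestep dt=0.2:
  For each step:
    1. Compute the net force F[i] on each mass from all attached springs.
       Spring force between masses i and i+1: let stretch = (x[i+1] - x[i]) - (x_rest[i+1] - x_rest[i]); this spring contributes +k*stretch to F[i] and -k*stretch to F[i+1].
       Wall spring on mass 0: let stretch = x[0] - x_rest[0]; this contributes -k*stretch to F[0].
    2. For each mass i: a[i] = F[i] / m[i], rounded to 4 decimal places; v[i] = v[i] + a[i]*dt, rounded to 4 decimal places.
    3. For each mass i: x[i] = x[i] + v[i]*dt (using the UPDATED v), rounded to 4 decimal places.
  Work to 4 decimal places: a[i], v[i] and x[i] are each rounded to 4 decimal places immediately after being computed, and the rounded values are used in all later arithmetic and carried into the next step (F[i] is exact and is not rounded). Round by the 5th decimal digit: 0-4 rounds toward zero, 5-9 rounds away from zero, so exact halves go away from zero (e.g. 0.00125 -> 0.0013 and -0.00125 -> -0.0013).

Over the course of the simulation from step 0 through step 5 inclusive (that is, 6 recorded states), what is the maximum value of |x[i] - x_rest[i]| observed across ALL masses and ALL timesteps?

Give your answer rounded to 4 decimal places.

Step 0: x=[3.0000 6.0000 10.0000] v=[0.0000 0.0000 -2.0000]
Step 1: x=[3.0000 6.0400 9.6000] v=[0.0000 0.2000 -2.0000]
Step 2: x=[3.0016 6.1008 9.2176] v=[0.0080 0.3040 -1.9120]
Step 3: x=[3.0071 6.1623 8.8705] v=[0.0275 0.3075 -1.7354]
Step 4: x=[3.0185 6.2059 8.5751] v=[0.0571 0.2181 -1.4770]
Step 5: x=[3.0367 6.2168 8.3449] v=[0.0909 0.0545 -1.1508]
Max displacement = 3.6551

Answer: 3.6551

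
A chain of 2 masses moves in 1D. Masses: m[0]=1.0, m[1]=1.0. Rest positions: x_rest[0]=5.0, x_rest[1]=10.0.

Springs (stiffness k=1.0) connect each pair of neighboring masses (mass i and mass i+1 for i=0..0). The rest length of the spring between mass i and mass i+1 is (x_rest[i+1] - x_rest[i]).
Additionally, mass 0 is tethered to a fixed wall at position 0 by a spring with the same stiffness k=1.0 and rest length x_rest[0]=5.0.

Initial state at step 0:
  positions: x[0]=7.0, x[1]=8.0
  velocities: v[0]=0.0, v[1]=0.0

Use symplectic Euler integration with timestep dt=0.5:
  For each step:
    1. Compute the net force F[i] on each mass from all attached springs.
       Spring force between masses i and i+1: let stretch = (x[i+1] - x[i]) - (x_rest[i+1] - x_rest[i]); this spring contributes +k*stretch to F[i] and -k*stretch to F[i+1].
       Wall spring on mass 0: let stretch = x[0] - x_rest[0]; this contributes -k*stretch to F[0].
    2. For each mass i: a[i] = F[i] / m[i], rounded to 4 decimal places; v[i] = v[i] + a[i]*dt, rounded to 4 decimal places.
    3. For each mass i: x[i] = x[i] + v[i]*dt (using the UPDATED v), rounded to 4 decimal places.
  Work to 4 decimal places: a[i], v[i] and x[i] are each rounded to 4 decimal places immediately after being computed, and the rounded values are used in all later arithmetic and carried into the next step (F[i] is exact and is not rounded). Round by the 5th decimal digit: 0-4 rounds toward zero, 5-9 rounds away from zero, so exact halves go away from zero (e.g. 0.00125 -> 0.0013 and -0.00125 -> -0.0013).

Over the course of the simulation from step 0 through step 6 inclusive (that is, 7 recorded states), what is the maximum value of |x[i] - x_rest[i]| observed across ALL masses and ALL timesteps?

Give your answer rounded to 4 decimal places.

Step 0: x=[7.0000 8.0000] v=[0.0000 0.0000]
Step 1: x=[5.5000 9.0000] v=[-3.0000 2.0000]
Step 2: x=[3.5000 10.3750] v=[-4.0000 2.7500]
Step 3: x=[2.3438 11.2813] v=[-2.3125 1.8125]
Step 4: x=[2.8360 11.2032] v=[0.9844 -0.1563]
Step 5: x=[4.7110 10.2833] v=[3.7500 -1.8399]
Step 6: x=[6.8014 9.2203] v=[4.1807 -2.1261]
Max displacement = 2.6562

Answer: 2.6562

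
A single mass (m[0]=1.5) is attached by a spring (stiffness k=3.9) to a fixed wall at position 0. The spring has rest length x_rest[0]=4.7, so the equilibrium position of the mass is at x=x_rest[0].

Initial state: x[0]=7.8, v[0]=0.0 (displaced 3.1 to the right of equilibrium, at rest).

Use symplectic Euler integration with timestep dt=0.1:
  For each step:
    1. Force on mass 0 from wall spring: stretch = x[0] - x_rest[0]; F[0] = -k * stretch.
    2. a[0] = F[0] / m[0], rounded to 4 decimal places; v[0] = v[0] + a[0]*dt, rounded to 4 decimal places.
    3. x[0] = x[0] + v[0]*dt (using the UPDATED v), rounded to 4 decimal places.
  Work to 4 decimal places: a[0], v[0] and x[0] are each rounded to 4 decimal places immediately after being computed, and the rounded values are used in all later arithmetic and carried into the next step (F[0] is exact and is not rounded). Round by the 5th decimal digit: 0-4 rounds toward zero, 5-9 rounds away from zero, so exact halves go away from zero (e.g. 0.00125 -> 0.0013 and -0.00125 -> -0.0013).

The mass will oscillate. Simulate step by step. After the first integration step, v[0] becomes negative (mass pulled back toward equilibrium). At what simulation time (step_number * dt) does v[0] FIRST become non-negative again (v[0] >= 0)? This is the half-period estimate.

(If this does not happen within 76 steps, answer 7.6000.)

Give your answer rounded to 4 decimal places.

Step 0: x=[7.8000] v=[0.0000]
Step 1: x=[7.7194] v=[-0.8060]
Step 2: x=[7.5603] v=[-1.5910]
Step 3: x=[7.3268] v=[-2.3347]
Step 4: x=[7.0250] v=[-3.0177]
Step 5: x=[6.6628] v=[-3.6222]
Step 6: x=[6.2496] v=[-4.1325]
Step 7: x=[5.7961] v=[-4.5354]
Step 8: x=[5.3141] v=[-4.8204]
Step 9: x=[4.8161] v=[-4.9801]
Step 10: x=[4.3151] v=[-5.0103]
Step 11: x=[3.8241] v=[-4.9102]
Step 12: x=[3.3559] v=[-4.6825]
Step 13: x=[2.9226] v=[-4.3330]
Step 14: x=[2.5355] v=[-3.8709]
Step 15: x=[2.2047] v=[-3.3081]
Step 16: x=[1.9388] v=[-2.6593]
Step 17: x=[1.7447] v=[-1.9414]
Step 18: x=[1.6274] v=[-1.1730]
Step 19: x=[1.5900] v=[-0.3741]
Step 20: x=[1.6335] v=[0.4345]
First v>=0 after going negative at step 20, time=2.0000

Answer: 2.0000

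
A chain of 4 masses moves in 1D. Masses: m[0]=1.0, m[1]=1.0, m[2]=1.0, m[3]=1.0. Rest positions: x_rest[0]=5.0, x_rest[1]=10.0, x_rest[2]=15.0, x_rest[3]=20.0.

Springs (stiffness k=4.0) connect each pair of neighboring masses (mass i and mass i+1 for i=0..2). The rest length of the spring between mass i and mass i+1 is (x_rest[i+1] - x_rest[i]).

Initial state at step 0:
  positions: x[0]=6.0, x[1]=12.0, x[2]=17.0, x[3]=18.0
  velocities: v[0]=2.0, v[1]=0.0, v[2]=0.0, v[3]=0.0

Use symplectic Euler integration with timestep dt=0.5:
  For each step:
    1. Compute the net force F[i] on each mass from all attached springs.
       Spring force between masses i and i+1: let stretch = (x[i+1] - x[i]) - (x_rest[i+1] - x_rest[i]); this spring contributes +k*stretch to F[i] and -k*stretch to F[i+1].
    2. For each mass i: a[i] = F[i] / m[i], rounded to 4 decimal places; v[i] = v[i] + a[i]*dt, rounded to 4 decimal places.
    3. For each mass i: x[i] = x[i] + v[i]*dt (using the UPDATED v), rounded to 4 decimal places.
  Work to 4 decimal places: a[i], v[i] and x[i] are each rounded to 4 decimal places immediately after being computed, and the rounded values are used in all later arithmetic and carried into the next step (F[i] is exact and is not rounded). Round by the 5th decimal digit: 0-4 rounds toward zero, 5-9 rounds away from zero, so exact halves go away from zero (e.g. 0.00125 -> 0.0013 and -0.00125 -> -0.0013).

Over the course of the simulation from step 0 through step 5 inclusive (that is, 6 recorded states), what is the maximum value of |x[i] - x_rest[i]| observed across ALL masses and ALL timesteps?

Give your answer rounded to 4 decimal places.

Answer: 4.0000

Derivation:
Step 0: x=[6.0000 12.0000 17.0000 18.0000] v=[2.0000 0.0000 0.0000 0.0000]
Step 1: x=[8.0000 11.0000 13.0000 22.0000] v=[4.0000 -2.0000 -8.0000 8.0000]
Step 2: x=[8.0000 9.0000 16.0000 22.0000] v=[0.0000 -4.0000 6.0000 0.0000]
Step 3: x=[4.0000 13.0000 18.0000 21.0000] v=[-8.0000 8.0000 4.0000 -2.0000]
Step 4: x=[4.0000 13.0000 18.0000 22.0000] v=[0.0000 0.0000 0.0000 2.0000]
Step 5: x=[8.0000 9.0000 17.0000 24.0000] v=[8.0000 -8.0000 -2.0000 4.0000]
Max displacement = 4.0000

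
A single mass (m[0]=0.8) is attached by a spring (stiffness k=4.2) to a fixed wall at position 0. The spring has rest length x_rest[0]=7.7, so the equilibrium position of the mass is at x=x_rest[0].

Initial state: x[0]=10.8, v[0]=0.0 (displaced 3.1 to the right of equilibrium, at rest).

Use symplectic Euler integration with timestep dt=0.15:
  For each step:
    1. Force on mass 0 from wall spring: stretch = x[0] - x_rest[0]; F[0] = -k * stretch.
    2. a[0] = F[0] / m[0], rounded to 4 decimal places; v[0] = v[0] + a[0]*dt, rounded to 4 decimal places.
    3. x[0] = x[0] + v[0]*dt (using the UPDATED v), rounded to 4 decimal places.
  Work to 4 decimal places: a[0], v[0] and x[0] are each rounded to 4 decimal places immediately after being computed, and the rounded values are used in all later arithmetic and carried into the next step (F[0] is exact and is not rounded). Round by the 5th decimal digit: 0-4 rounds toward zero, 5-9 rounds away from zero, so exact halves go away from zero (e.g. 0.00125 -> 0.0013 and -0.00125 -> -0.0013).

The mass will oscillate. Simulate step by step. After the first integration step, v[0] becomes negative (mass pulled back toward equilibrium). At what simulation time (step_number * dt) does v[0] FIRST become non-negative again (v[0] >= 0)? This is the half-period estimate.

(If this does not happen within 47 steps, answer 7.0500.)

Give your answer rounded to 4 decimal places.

Answer: 1.5000

Derivation:
Step 0: x=[10.8000] v=[0.0000]
Step 1: x=[10.4338] v=[-2.4413]
Step 2: x=[9.7447] v=[-4.5942]
Step 3: x=[8.8140] v=[-6.2044]
Step 4: x=[7.7517] v=[-7.0817]
Step 5: x=[6.6833] v=[-7.1224]
Step 6: x=[5.7350] v=[-6.3217]
Step 7: x=[5.0189] v=[-4.7743]
Step 8: x=[4.6195] v=[-2.6629]
Step 9: x=[4.5840] v=[-0.2370]
Step 10: x=[4.9165] v=[2.2169]
First v>=0 after going negative at step 10, time=1.5000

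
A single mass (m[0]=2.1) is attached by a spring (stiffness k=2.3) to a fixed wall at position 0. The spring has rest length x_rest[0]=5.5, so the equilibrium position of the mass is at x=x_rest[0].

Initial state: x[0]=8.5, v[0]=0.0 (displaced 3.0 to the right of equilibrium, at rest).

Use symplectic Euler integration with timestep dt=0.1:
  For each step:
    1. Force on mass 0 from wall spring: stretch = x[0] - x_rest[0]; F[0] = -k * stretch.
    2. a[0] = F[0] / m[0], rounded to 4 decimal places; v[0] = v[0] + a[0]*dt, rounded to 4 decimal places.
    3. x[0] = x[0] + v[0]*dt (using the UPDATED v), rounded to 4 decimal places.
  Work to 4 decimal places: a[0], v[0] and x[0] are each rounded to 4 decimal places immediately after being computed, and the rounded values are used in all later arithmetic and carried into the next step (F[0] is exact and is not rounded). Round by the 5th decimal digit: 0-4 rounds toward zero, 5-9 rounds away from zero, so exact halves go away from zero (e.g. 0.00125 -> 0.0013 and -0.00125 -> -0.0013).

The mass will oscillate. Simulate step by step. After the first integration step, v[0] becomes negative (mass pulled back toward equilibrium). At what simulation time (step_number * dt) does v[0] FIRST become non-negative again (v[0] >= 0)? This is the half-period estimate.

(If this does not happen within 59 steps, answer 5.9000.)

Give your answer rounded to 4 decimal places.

Step 0: x=[8.5000] v=[0.0000]
Step 1: x=[8.4671] v=[-0.3286]
Step 2: x=[8.4017] v=[-0.6536]
Step 3: x=[8.3046] v=[-0.9714]
Step 4: x=[8.1767] v=[-1.2786]
Step 5: x=[8.0195] v=[-1.5718]
Step 6: x=[7.8347] v=[-1.8478]
Step 7: x=[7.6244] v=[-2.1035]
Step 8: x=[7.3908] v=[-2.3362]
Step 9: x=[7.1365] v=[-2.5433]
Step 10: x=[6.8643] v=[-2.7225]
Step 11: x=[6.5771] v=[-2.8719]
Step 12: x=[6.2781] v=[-2.9899]
Step 13: x=[5.9706] v=[-3.0751]
Step 14: x=[5.6579] v=[-3.1266]
Step 15: x=[5.3435] v=[-3.1439]
Step 16: x=[5.0308] v=[-3.1268]
Step 17: x=[4.7233] v=[-3.0754]
Step 18: x=[4.4243] v=[-2.9903]
Step 19: x=[4.1371] v=[-2.8725]
Step 20: x=[3.8648] v=[-2.7232]
Step 21: x=[3.6104] v=[-2.5441]
Step 22: x=[3.3767] v=[-2.3371]
Step 23: x=[3.1662] v=[-2.1046]
Step 24: x=[2.9813] v=[-1.8490]
Step 25: x=[2.8240] v=[-1.5731]
Step 26: x=[2.6960] v=[-1.2800]
Step 27: x=[2.5987] v=[-0.9729]
Step 28: x=[2.5332] v=[-0.6551]
Step 29: x=[2.5002] v=[-0.3302]
Step 30: x=[2.5000] v=[-0.0017]
Step 31: x=[2.5327] v=[0.3269]
First v>=0 after going negative at step 31, time=3.1000

Answer: 3.1000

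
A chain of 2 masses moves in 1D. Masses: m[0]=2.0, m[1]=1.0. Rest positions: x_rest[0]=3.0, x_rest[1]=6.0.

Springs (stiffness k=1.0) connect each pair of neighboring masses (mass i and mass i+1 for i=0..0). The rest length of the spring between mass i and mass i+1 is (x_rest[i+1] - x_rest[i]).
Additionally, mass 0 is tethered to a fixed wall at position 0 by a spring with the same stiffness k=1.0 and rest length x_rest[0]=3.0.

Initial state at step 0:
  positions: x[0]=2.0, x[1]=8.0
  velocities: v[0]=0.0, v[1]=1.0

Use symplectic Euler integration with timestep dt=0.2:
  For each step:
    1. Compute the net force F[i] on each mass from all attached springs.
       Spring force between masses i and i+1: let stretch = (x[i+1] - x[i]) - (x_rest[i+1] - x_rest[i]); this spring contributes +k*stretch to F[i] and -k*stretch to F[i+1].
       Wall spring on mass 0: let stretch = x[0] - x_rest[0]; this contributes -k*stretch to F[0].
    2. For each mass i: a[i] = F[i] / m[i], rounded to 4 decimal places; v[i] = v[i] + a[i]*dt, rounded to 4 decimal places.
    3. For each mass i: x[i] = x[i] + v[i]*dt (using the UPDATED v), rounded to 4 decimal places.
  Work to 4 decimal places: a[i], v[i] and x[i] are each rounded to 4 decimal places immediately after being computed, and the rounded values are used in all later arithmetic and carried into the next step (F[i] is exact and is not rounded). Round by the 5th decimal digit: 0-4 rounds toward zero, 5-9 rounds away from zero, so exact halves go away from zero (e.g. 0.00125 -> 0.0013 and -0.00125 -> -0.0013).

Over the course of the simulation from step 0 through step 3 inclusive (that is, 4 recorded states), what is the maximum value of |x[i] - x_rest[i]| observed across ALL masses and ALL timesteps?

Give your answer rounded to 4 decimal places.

Step 0: x=[2.0000 8.0000] v=[0.0000 1.0000]
Step 1: x=[2.0800 8.0800] v=[0.4000 0.4000]
Step 2: x=[2.2384 8.0400] v=[0.7920 -0.2000]
Step 3: x=[2.4681 7.8879] v=[1.1483 -0.7603]
Max displacement = 2.0800

Answer: 2.0800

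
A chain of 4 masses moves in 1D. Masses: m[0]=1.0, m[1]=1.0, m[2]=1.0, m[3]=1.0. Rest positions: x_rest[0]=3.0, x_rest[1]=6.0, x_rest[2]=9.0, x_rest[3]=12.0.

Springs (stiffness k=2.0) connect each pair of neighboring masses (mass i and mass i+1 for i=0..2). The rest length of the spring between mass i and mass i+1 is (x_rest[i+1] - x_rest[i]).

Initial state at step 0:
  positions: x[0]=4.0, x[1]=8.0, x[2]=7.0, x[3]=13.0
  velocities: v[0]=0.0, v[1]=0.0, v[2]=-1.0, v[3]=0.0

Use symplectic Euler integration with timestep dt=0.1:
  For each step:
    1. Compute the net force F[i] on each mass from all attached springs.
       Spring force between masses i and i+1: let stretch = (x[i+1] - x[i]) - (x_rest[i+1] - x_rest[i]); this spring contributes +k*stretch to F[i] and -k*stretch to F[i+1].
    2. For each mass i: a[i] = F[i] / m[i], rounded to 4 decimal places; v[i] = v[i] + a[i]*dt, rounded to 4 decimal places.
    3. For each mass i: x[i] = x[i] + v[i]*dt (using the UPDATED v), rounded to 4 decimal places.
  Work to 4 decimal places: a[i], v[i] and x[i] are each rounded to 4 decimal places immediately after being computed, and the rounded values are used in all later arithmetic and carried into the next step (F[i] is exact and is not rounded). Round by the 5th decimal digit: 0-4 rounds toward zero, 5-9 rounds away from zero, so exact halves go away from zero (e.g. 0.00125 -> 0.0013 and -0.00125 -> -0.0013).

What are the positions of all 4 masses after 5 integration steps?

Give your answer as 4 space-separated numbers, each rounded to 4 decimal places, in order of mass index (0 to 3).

Step 0: x=[4.0000 8.0000 7.0000 13.0000] v=[0.0000 0.0000 -1.0000 0.0000]
Step 1: x=[4.0200 7.9000 7.0400 12.9400] v=[0.2000 -1.0000 0.4000 -0.6000]
Step 2: x=[4.0576 7.7052 7.2152 12.8220] v=[0.3760 -1.9480 1.7520 -1.1800]
Step 3: x=[4.1082 7.4277 7.5123 12.6519] v=[0.5055 -2.7755 2.9714 -1.7014]
Step 4: x=[4.1651 7.0855 7.9105 12.4390] v=[0.5694 -3.4225 3.9824 -2.1293]
Step 5: x=[4.2205 6.7013 8.3828 12.1955] v=[0.5535 -3.8416 4.7231 -2.4350]

Answer: 4.2205 6.7013 8.3828 12.1955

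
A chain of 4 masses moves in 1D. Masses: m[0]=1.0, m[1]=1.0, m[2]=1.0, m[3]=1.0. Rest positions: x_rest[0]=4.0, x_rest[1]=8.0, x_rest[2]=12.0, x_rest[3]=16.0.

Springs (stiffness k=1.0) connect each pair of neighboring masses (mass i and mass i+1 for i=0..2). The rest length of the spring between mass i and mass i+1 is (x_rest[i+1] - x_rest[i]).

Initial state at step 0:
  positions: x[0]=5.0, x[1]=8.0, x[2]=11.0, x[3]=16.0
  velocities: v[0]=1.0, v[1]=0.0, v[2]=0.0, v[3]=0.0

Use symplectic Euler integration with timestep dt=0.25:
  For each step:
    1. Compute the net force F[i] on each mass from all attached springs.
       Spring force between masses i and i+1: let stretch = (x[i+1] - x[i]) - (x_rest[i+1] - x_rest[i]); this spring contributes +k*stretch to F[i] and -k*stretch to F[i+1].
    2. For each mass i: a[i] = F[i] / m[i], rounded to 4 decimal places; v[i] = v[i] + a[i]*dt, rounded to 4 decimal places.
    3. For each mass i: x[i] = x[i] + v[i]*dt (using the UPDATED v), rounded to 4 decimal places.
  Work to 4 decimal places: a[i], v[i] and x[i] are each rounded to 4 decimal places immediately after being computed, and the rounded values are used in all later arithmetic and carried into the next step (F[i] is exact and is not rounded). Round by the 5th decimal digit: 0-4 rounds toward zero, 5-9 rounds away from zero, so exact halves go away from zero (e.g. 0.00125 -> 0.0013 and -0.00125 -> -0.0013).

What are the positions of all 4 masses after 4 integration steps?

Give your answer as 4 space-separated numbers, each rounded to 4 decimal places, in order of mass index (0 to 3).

Answer: 5.2887 8.1879 11.9859 15.5375

Derivation:
Step 0: x=[5.0000 8.0000 11.0000 16.0000] v=[1.0000 0.0000 0.0000 0.0000]
Step 1: x=[5.1875 8.0000 11.1250 15.9375] v=[0.7500 0.0000 0.5000 -0.2500]
Step 2: x=[5.3008 8.0195 11.3555 15.8242] v=[0.4531 0.0781 0.9219 -0.4531]
Step 3: x=[5.3340 8.0776 11.6568 15.6816] v=[0.1328 0.2324 1.2051 -0.5703]
Step 4: x=[5.2887 8.1879 11.9859 15.5375] v=[-0.1813 0.4413 1.3165 -0.5765]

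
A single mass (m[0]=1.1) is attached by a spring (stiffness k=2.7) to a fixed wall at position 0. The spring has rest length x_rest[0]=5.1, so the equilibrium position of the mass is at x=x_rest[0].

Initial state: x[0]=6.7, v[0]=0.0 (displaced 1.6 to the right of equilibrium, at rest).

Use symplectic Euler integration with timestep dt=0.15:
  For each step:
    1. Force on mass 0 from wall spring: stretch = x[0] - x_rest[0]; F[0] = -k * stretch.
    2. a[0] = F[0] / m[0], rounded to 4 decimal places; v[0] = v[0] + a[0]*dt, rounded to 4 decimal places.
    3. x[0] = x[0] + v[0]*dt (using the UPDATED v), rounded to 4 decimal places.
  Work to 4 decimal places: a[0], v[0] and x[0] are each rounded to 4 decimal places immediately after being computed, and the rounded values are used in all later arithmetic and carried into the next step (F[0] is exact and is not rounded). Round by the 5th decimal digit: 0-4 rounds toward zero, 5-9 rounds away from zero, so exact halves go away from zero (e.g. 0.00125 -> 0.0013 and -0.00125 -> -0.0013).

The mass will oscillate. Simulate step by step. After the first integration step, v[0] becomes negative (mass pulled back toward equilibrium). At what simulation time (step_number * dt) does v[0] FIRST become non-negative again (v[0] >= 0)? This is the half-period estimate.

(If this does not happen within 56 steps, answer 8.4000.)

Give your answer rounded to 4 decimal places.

Step 0: x=[6.7000] v=[0.0000]
Step 1: x=[6.6116] v=[-0.5891]
Step 2: x=[6.4398] v=[-1.1456]
Step 3: x=[6.1940] v=[-1.6389]
Step 4: x=[5.8877] v=[-2.0417]
Step 5: x=[5.5379] v=[-2.3317]
Step 6: x=[5.1640] v=[-2.4929]
Step 7: x=[4.7865] v=[-2.5165]
Step 8: x=[4.4263] v=[-2.4011]
Step 9: x=[4.1033] v=[-2.1531]
Step 10: x=[3.8354] v=[-1.7861]
Step 11: x=[3.6373] v=[-1.3205]
Step 12: x=[3.5200] v=[-0.7820]
Step 13: x=[3.4900] v=[-0.2003]
Step 14: x=[3.5489] v=[0.3925]
First v>=0 after going negative at step 14, time=2.1000

Answer: 2.1000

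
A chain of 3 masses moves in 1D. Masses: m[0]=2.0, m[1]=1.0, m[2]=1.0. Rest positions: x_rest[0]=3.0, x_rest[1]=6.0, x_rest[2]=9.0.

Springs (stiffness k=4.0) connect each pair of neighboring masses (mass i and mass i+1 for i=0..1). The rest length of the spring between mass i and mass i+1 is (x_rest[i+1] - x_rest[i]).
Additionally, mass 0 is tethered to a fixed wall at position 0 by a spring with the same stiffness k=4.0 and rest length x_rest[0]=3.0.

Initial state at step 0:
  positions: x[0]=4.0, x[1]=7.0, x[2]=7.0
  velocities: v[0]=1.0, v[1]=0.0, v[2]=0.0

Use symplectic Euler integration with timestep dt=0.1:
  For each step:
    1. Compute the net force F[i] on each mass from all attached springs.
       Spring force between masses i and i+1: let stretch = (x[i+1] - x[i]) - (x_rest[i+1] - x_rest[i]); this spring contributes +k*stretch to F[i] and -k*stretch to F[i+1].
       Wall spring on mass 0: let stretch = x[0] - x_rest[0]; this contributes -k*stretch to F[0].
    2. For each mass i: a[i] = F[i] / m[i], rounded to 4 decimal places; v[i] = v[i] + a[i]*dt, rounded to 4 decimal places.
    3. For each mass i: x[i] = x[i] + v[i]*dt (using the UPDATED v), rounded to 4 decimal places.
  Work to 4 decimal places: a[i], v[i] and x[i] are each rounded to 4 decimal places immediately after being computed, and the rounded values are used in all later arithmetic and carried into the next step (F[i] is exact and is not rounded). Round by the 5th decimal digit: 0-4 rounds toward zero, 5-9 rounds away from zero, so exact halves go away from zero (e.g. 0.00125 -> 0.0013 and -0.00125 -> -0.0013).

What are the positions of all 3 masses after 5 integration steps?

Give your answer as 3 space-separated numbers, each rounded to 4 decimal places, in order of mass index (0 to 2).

Answer: 4.0780 5.7049 8.4923

Derivation:
Step 0: x=[4.0000 7.0000 7.0000] v=[1.0000 0.0000 0.0000]
Step 1: x=[4.0800 6.8800 7.1200] v=[0.8000 -1.2000 1.2000]
Step 2: x=[4.1344 6.6576 7.3504] v=[0.5440 -2.2240 2.3040]
Step 3: x=[4.1566 6.3620 7.6731] v=[0.2218 -2.9562 3.2269]
Step 4: x=[4.1398 6.0306 8.0634] v=[-0.1684 -3.3139 3.9025]
Step 5: x=[4.0780 5.7049 8.4923] v=[-0.6182 -3.2571 4.2894]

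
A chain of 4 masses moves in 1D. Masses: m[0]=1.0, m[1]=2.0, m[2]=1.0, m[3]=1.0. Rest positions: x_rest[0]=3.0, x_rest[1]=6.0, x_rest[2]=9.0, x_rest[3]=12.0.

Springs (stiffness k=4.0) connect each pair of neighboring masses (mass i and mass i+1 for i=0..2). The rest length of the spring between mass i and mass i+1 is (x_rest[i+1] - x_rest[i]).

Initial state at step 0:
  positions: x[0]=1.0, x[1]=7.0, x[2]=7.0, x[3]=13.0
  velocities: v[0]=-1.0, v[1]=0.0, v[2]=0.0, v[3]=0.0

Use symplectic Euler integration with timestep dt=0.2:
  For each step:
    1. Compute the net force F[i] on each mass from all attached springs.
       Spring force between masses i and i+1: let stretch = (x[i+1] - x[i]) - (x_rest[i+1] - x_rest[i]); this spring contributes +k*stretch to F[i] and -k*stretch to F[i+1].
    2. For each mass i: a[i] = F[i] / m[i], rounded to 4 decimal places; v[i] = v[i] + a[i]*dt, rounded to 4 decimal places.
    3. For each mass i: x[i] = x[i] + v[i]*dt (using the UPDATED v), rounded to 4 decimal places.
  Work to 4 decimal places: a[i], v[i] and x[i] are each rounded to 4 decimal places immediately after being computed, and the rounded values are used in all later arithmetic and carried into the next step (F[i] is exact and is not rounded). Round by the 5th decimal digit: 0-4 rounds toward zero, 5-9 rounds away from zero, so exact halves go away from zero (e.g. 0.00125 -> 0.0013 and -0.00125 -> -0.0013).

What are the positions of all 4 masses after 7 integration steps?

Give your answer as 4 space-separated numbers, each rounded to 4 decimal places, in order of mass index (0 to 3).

Answer: 3.3131 5.3202 7.1754 12.4708

Derivation:
Step 0: x=[1.0000 7.0000 7.0000 13.0000] v=[-1.0000 0.0000 0.0000 0.0000]
Step 1: x=[1.2800 6.5200 7.9600 12.5200] v=[1.4000 -2.4000 4.8000 -2.4000]
Step 2: x=[1.9184 5.7360 9.4192 11.7904] v=[3.1920 -3.9200 7.2960 -3.6480]
Step 3: x=[2.6876 4.9412 10.6685 11.1614] v=[3.8461 -3.9738 6.2464 -3.1450]
Step 4: x=[3.3374 4.4243 11.0803 10.9335] v=[3.2490 -2.5843 2.0589 -1.1393]
Step 5: x=[3.6811 4.3530 10.4036 11.2091] v=[1.7185 -0.3567 -3.3833 1.3781]
Step 6: x=[3.6523 4.7120 8.8877 11.8358] v=[-0.1440 1.7948 -7.5794 3.1337]
Step 7: x=[3.3131 5.3202 7.1754 12.4708] v=[-1.6962 3.0412 -8.5615 3.1752]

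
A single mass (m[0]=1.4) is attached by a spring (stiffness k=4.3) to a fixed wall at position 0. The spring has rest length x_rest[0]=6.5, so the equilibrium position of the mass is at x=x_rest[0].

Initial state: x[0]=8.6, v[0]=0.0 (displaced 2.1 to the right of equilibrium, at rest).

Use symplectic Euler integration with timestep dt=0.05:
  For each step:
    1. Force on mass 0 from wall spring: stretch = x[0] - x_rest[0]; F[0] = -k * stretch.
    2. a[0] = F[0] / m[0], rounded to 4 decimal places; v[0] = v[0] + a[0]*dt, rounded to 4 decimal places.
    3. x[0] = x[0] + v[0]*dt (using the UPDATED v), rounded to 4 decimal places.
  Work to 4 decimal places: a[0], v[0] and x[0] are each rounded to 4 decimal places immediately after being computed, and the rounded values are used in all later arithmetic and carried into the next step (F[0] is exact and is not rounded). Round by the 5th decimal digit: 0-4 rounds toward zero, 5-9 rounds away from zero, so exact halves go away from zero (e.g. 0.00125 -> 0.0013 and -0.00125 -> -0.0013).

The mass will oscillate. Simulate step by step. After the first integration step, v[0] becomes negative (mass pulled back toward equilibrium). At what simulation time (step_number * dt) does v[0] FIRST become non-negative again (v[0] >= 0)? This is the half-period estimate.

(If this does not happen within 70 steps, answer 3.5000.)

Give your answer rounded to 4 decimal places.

Answer: 1.8000

Derivation:
Step 0: x=[8.6000] v=[0.0000]
Step 1: x=[8.5839] v=[-0.3225]
Step 2: x=[8.5518] v=[-0.6425]
Step 3: x=[8.5039] v=[-0.9576]
Step 4: x=[8.4406] v=[-1.2653]
Step 5: x=[8.3624] v=[-1.5633]
Step 6: x=[8.2699] v=[-1.8493]
Step 7: x=[8.1638] v=[-2.1211]
Step 8: x=[8.0450] v=[-2.3766]
Step 9: x=[7.9143] v=[-2.6139]
Step 10: x=[7.7727] v=[-2.8311]
Step 11: x=[7.6214] v=[-3.0266]
Step 12: x=[7.4615] v=[-3.1988]
Step 13: x=[7.2942] v=[-3.3465]
Step 14: x=[7.1208] v=[-3.4685]
Step 15: x=[6.9426] v=[-3.5638]
Step 16: x=[6.7610] v=[-3.6318]
Step 17: x=[6.5774] v=[-3.6719]
Step 18: x=[6.3932] v=[-3.6838]
Step 19: x=[6.2098] v=[-3.6674]
Step 20: x=[6.0287] v=[-3.6228]
Step 21: x=[5.8512] v=[-3.5504]
Step 22: x=[5.6787] v=[-3.4508]
Step 23: x=[5.5125] v=[-3.3247]
Step 24: x=[5.3538] v=[-3.1731]
Step 25: x=[5.2039] v=[-2.9971]
Step 26: x=[5.0640] v=[-2.7981]
Step 27: x=[4.9351] v=[-2.5776]
Step 28: x=[4.8182] v=[-2.3373]
Step 29: x=[4.7143] v=[-2.0790]
Step 30: x=[4.6241] v=[-1.8048]
Step 31: x=[4.5483] v=[-1.5167]
Step 32: x=[4.4875] v=[-1.2170]
Step 33: x=[4.4421] v=[-0.9079]
Step 34: x=[4.4125] v=[-0.5919]
Step 35: x=[4.3989] v=[-0.2713]
Step 36: x=[4.4015] v=[0.0514]
First v>=0 after going negative at step 36, time=1.8000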